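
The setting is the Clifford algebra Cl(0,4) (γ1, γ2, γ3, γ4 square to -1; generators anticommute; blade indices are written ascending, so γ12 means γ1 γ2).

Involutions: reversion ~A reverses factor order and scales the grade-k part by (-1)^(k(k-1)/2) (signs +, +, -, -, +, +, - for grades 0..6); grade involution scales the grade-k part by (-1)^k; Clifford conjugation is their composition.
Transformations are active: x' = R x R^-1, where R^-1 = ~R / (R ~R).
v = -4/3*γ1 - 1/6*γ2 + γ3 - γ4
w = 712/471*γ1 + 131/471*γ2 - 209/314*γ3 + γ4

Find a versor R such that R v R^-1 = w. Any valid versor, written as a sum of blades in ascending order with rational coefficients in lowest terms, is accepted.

Equal squares first: v^2 = w^2 = -137/36. Then v + w = 28/157*γ1 + 35/314*γ2 + 105/314*γ3 is a versor taking v to w, provided it is invertible.
Answer: 28/157*γ1 + 35/314*γ2 + 105/314*γ3


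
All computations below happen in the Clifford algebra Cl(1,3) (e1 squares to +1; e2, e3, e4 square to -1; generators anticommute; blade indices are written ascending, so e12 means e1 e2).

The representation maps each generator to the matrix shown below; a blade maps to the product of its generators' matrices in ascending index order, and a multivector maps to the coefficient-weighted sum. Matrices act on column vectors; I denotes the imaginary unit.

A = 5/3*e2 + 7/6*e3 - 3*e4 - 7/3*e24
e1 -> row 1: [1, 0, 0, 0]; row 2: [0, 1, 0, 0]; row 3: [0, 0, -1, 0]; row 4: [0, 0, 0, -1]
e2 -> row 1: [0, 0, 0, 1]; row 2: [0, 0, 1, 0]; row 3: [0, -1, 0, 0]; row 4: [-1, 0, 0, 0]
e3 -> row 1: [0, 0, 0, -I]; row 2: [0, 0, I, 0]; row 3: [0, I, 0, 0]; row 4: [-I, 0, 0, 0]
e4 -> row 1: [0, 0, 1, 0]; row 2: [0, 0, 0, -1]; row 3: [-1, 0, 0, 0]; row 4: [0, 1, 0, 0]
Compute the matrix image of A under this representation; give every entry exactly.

Bivector images (products of the table entries): rho(e24) = rho(e2)rho(e4) = row 1: [0, 1, 0, 0]; row 2: [-1, 0, 0, 0]; row 3: [0, 0, 0, 1]; row 4: [0, 0, -1, 0].
M = (5/3)*rho(e2) + (7/6)*rho(e3) + (-3)*rho(e4) + (-7/3)*rho(e24), summed entrywise:
Answer: row 1: [0, -7/3, -3, 5/3 - 7*I/6]; row 2: [7/3, 0, 5/3 + 7*I/6, 3]; row 3: [3, -5/3 + 7*I/6, 0, -7/3]; row 4: [-5/3 - 7*I/6, -3, 7/3, 0]


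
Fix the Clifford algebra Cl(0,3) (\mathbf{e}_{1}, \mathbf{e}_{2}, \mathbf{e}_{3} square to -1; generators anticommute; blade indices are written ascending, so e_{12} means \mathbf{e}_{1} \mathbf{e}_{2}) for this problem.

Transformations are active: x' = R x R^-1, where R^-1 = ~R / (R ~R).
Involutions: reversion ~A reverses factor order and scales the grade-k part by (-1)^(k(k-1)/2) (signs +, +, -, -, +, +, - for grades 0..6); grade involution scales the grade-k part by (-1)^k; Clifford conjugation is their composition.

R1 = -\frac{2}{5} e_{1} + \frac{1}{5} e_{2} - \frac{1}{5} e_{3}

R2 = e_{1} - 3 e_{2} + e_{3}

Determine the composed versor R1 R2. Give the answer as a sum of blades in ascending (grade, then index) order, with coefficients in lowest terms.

Distribute over the terms of R1 (each basis-blade product reordered to ascending indices, repeated generators contracted through their squares):
(-\frac{2}{5} e_{1}) R2 = \frac{2}{5} + \frac{6}{5} e_{12} - \frac{2}{5} e_{13}
(\frac{1}{5} e_{2}) R2 = \frac{3}{5} - \frac{1}{5} e_{12} + \frac{1}{5} e_{23}
(-\frac{1}{5} e_{3}) R2 = \frac{1}{5} + \frac{1}{5} e_{13} - \frac{3}{5} e_{23}
Summing the partial products and collecting blades:
Answer: \frac{6}{5} + e_{12} - \frac{1}{5} e_{13} - \frac{2}{5} e_{23}


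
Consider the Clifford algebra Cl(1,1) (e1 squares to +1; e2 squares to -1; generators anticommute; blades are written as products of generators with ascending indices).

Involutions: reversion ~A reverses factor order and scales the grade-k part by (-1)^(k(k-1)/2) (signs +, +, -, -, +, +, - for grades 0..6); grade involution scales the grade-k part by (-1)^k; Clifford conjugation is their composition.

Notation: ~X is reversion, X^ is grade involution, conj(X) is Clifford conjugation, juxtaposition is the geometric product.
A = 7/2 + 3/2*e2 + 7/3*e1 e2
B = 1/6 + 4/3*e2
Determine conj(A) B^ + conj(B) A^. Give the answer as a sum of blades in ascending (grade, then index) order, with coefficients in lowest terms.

first term: -17/12 - 28/9*e1 - 59/12*e2 - 7/18*e1 e2
second term: -17/12 - 28/9*e1 - 59/12*e2 + 7/18*e1 e2
Answer: -17/6 - 56/9*e1 - 59/6*e2


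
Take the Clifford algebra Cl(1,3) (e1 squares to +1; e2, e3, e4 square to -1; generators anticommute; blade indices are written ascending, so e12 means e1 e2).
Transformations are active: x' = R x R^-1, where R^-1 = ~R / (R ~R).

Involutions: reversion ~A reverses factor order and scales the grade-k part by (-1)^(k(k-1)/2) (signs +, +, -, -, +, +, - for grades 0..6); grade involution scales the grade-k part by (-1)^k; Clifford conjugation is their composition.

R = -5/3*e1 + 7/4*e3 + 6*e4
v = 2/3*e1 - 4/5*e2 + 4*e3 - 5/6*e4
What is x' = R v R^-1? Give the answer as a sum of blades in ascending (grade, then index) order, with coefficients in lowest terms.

~R = -5/3*e1 + 7/4*e3 + 6*e4, and R ~R = -5225/144, so R^-1 = ~R / (-5225/144).
R v = -28/9 + 4/3*e12 - 47/6*e13 - 47/18*e14 + 7/5*e23 + 24/5*e24 - 611/24*e34
Answer: -2986/3135*e1 + 4/5*e2 - 19332/5225*e3 + 58381/31350*e4


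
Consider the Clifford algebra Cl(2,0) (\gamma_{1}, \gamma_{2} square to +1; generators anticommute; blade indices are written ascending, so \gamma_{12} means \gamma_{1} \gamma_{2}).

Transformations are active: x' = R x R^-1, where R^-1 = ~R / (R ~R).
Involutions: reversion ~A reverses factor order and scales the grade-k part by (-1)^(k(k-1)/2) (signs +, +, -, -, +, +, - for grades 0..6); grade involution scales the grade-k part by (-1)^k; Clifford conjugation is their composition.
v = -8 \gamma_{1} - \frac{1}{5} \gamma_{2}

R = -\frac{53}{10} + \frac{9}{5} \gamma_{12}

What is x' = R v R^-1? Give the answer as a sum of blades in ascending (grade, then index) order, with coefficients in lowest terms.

~R = -\frac{53}{10} - \frac{9}{5} \gamma_{12}, and R ~R = \frac{3133}{100}, so R^-1 = ~R / (\frac{3133}{100}).
R v = \frac{1051}{25} \gamma_{1} + \frac{773}{50} \gamma_{2}
Answer: -\frac{97492}{15665} \gamma_{1} - \frac{15761}{3133} \gamma_{2}


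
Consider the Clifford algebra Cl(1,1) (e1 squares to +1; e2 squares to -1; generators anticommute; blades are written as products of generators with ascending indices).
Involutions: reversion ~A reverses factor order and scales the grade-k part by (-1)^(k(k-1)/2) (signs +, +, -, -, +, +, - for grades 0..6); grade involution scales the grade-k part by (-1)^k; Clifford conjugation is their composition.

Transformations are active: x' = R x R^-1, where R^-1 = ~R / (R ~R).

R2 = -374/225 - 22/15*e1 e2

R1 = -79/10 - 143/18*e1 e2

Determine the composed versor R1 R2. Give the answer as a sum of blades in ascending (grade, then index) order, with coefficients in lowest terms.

Distribute over the terms of R1 (each basis-blade product reordered to ascending indices, repeated generators contracted through their squares):
(-79/10) R2 = 14773/1125 + 869/75*e1 e2
(-143/18*e1 e2) R2 = 1573/135 + 26741/2025*e1 e2
Summing the partial products and collecting blades:
Answer: 83644/3375 + 50204/2025*e1 e2


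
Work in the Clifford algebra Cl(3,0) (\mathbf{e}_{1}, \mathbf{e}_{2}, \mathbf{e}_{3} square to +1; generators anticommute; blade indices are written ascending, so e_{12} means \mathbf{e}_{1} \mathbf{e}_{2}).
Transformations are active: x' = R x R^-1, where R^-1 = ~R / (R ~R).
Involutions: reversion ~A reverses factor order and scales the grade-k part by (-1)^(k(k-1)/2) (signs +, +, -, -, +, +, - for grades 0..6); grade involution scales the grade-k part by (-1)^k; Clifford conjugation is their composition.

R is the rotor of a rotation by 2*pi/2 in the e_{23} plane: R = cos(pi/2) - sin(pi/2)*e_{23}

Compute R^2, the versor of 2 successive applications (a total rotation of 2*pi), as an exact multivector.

Half-angle bookkeeping: 2 applications in e_{23} add up to rotor phase 2*pi/2 = \pi, so R^2 = cos(\pi) - sin(\pi)*e_{23}.
cos(\pi) = -1 and sin(\pi) = 0, so R^2 = -1. The total rotation 2*pi is 1 full turn, so every vector returns to itself, yet the rotor is -1, on the OTHER sheet of the double cover (an odd number of 2*pi turns).
Answer: -1


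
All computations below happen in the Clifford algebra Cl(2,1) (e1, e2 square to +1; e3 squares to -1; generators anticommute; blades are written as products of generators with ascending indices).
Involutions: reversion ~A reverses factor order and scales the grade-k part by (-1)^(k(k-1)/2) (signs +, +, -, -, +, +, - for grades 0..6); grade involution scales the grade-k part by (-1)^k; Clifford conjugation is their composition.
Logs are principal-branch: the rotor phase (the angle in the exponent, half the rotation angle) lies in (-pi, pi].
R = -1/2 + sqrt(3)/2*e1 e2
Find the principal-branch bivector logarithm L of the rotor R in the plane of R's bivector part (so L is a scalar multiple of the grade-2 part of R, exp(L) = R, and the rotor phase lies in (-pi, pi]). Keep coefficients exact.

The scalar part of R is -1/2, and that scalar determines the rotor phase on the principal branch; recovering the unit plane as bivector-part over sine of the phase gives L = phase * plane.
Concretely: cos(phase) = -1/2 gives phase = ±2*pi/3, and since phase/sin(phase) is even the sign is immaterial: L = (phase/sin(phase)) * <R>_2 = (4*sqrt(3)*pi/9) * <R>_2.
Answer: 2*pi/3*e1 e2


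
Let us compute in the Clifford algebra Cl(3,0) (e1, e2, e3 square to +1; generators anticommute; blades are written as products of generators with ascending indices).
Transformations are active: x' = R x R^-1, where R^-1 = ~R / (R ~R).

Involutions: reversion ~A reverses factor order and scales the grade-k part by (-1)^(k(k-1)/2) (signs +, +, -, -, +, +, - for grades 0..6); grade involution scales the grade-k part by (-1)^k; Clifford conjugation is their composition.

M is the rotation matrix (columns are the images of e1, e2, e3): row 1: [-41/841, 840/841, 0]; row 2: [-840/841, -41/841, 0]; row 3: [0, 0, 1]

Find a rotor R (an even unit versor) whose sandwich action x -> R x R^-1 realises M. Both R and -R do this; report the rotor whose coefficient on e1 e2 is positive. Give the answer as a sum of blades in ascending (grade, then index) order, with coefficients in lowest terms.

Method: write R = a + b12*e1 e2 + b13*e1 e3 + b23*e2 e3 with a^2 + b12^2 + b13^2 + b23^2 = 1 (so R^-1 = ~R). Expanding the columns R e_j ~R gives tr M = 4a^2 - 1 and, from the antisymmetric part, M21 - M12 = -4a*b12, M13 - M31 = 4a*b13, M32 - M23 = -4a*b23.
Here tr M = 759/841, so a^2 = (1 + tr M)/4 = 400/841 and a = ±20/29. Taking a = 20/29: M21 - M12 = -1680/841, M13 - M31 = 0, M32 - M23 = 0, giving b12 = 21/29, b13 = 0, b23 = 0, i.e. R = 20/29 + 21/29*e1 e2.
Its e1 e2 coefficient is already positive.
Answer: 20/29 + 21/29*e1 e2. Uniqueness: Spin(3) -> SO(3) maps R and -R to the same rotation of trace 759/841; fixing the sign of the e1 e2 coefficient removes the ambiguity.


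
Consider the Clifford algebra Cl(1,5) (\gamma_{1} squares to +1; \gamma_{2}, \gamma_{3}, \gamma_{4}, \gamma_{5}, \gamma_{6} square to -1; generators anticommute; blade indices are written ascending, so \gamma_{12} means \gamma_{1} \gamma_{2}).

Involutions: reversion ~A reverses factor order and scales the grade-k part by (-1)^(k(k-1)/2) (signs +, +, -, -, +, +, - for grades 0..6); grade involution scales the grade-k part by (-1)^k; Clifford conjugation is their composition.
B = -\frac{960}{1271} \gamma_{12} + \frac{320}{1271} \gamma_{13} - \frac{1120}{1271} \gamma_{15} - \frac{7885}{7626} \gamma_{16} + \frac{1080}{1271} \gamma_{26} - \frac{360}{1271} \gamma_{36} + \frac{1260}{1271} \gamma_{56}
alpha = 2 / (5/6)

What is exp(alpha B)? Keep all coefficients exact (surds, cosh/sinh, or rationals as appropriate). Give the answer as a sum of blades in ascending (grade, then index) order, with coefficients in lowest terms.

B^2 term by term: the squares give (-\frac{960}{1271})^2*(\gamma_{12})^2 + (\frac{320}{1271})^2*(\gamma_{13})^2 + (-\frac{1120}{1271})^2*(\gamma_{15})^2 + (-\frac{7885}{7626})^2*(\gamma_{16})^2 + (\frac{1080}{1271})^2*(\gamma_{26})^2 + (-\frac{360}{1271})^2*(\gamma_{36})^2 + (\frac{1260}{1271})^2*(\gamma_{56})^2 = \frac{921600}{1615441}*(+1) + \frac{102400}{1615441}*(+1) + \frac{1254400}{1615441}*(+1) + \frac{62173225}{58155876}*(+1) + \frac{1166400}{1615441}*(-1) + \frac{129600}{1615441}*(-1) + \frac{1587600}{1615441}*(-1) = \frac{25}{36} (each basis 2-blade squares to minus the product of its generators' squares); cross terms between blades sharing an index anticommute and cancel; the commuting (index-disjoint) pairs give grade-4 terms 2*c*c'*(blade product), which cancel blade by blade — \gamma_{1236}: \frac{691200}{1615441} - \frac{691200}{1615441} = 0; \gamma_{1256}: -\frac{2419200}{1615441} + \frac{2419200}{1615441} = 0; \gamma_{1356}: \frac{806400}{1615441} - \frac{806400}{1615441} = 0 — confirming B is simple. So B^2 = \frac{25}{36}.
B^2 = \frac{25}{36} — the positive square puts this in the hyperbolic regime; l = \frac{5}{6}, alpha*l = 2, so exp(alpha B) = cosh(2) + (sinh(2)/(\frac{5}{6}))*B = \cosh{\left(2 \right)} + (\frac{6 \sinh{\left(2 \right)}}{5})*B.
Answer: \cosh{\left(2 \right)} - \frac{1152 \sinh{\left(2 \right)}}{1271} \gamma_{12} + \frac{384 \sinh{\left(2 \right)}}{1271} \gamma_{13} - \frac{1344 \sinh{\left(2 \right)}}{1271} \gamma_{15} - \frac{1577 \sinh{\left(2 \right)}}{1271} \gamma_{16} + \frac{1296 \sinh{\left(2 \right)}}{1271} \gamma_{26} - \frac{432 \sinh{\left(2 \right)}}{1271} \gamma_{36} + \frac{1512 \sinh{\left(2 \right)}}{1271} \gamma_{56}


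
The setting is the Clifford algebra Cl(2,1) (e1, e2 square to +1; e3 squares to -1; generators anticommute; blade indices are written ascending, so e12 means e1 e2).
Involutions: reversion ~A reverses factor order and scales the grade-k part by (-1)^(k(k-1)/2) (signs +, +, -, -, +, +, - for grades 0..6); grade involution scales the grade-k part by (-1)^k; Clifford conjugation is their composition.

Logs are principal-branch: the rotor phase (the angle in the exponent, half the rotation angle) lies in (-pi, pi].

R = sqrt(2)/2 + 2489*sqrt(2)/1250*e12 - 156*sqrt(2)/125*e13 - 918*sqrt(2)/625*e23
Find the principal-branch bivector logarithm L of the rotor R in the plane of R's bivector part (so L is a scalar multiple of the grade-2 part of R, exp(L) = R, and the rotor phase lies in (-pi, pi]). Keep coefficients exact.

The scalar part of R is sqrt(2)/2, and that scalar determines the rotor phase on the principal branch; recovering the unit plane as bivector-part over sine of the phase gives L = phase * plane.
Concretely: cos(phase) = sqrt(2)/2 gives phase = ±pi/4, and since phase/sin(phase) is even the sign is immaterial: L = (phase/sin(phase)) * <R>_2 = (sqrt(2)*pi/4) * <R>_2.
Answer: 2489*pi/2500*e12 - 78*pi/125*e13 - 459*pi/625*e23


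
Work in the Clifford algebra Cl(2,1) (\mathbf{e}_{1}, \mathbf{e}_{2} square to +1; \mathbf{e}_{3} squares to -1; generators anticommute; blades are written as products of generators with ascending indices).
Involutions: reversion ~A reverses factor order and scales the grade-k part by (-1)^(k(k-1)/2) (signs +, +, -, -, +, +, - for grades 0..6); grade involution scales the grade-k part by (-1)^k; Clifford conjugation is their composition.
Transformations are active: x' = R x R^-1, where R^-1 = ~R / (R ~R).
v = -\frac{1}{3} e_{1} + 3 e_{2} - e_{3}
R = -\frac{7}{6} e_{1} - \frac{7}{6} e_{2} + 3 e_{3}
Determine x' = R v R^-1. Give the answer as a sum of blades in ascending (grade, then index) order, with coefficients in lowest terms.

~R = -\frac{7}{6} e_{1} - \frac{7}{6} e_{2} + 3 e_{3}, and R ~R = -\frac{113}{18}, so R^-1 = ~R / (-\frac{113}{18}).
R v = -\frac{1}{9} - \frac{35}{9} e_{1} e_{2} + \frac{13}{6} e_{1} e_{3} - \frac{47}{6} e_{2} e_{3}
Answer: \frac{33}{113} e_{1} - \frac{1031}{339} e_{2} + \frac{125}{113} e_{3}


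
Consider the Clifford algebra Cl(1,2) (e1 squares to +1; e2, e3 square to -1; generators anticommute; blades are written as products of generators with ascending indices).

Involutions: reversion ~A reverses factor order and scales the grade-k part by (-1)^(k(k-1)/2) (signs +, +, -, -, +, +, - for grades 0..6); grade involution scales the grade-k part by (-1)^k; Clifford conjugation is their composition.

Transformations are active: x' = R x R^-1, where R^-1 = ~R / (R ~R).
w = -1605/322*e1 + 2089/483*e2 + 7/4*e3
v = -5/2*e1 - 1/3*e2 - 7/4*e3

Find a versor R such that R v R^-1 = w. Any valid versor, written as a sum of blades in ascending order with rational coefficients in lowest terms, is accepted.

Take R = v + w = -1205/161*e1 + 1928/483*e2. Because q(v) = q(w) = 443/144, conjugation by R sends v exactly to w.
Answer: -1205/161*e1 + 1928/483*e2


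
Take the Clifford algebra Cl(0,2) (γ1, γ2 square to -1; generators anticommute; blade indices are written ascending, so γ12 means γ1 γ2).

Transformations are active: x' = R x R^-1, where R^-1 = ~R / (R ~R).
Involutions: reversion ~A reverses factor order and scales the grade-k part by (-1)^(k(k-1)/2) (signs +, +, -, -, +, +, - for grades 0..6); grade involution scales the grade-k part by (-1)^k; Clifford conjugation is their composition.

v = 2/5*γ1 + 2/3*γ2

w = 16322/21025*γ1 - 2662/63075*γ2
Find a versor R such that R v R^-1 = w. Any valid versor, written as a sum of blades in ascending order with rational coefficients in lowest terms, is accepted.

Sketch: the shared square -136/225 makes R = v + w = 24732/21025*γ1 + 39388/63075*γ2 the natural versor; its sandwich fixes that direction, negates (v - w)/2, and sends v to w.
Answer: 24732/21025*γ1 + 39388/63075*γ2


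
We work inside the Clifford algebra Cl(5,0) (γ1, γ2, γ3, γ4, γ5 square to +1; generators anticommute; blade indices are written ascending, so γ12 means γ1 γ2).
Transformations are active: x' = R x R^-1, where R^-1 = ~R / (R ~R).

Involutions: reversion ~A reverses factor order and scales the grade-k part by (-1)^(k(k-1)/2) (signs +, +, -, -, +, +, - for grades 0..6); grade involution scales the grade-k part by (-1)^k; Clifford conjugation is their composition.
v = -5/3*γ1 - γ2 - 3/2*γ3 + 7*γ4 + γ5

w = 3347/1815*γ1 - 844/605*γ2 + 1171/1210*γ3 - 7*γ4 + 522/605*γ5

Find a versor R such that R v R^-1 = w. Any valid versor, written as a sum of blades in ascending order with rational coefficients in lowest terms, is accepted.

The midline construction: v and w both square to 2017/36, so reflecting in their sum 322/1815*γ1 - 1449/605*γ2 - 322/605*γ3 + 1127/605*γ5 exchanges them.
Answer: 322/1815*γ1 - 1449/605*γ2 - 322/605*γ3 + 1127/605*γ5


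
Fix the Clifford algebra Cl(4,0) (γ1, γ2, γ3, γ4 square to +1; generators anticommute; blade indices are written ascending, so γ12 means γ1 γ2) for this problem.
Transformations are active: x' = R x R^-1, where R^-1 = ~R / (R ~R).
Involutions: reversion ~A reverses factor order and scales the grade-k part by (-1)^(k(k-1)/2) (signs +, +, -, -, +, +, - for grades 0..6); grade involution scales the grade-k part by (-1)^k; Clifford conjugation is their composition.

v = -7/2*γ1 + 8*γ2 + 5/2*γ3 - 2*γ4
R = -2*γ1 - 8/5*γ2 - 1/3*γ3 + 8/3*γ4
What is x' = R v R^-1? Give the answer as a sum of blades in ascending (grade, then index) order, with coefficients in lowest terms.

~R = -2*γ1 - 8/5*γ2 - 1/3*γ3 + 8/3*γ4, and R ~R = 3101/225, so R^-1 = ~R / (3101/225).
R v = -359/30 - 108/5*γ12 - 37/6*γ13 + 40/3*γ14 - 4/3*γ23 - 272/15*γ24 - 6*γ34
Answer: 43247/6202*γ1 - 16192/3101*γ2 - 11915/6202*γ3 - 8158/3101*γ4


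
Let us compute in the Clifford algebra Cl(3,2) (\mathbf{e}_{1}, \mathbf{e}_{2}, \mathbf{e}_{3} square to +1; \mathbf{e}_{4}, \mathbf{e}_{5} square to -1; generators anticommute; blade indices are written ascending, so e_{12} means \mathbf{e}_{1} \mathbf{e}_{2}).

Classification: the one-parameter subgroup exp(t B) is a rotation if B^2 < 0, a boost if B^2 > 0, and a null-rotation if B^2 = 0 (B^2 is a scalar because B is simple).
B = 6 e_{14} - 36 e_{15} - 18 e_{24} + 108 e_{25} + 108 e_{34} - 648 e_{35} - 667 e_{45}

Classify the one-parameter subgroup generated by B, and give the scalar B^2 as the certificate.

B^2 term by term: the squares give (6)^2*(e_{14})^2 + (-36)^2*(e_{15})^2 + (-18)^2*(e_{24})^2 + (108)^2*(e_{25})^2 + (108)^2*(e_{34})^2 + (-648)^2*(e_{35})^2 + (-667)^2*(e_{45})^2 = 36*(+1) + 1296*(+1) + 324*(+1) + 11664*(+1) + 11664*(+1) + 419904*(+1) + 444889*(-1) = -1 (each basis 2-blade squares to minus the product of its generators' squares); cross terms between blades sharing an index anticommute and cancel; the commuting (index-disjoint) pairs give grade-4 terms 2*c*c'*(blade product), which cancel blade by blade — e_{1245}: -1296 + 1296 = 0; e_{1345}: 7776 - 7776 = 0; e_{2345}: -23328 + 23328 = 0 — confirming B is simple. So B^2 = -1.
Answer: rotation, certificate B^2 = -1. The scalar -1 is the complete invariant here: its sign names the subgroup type.


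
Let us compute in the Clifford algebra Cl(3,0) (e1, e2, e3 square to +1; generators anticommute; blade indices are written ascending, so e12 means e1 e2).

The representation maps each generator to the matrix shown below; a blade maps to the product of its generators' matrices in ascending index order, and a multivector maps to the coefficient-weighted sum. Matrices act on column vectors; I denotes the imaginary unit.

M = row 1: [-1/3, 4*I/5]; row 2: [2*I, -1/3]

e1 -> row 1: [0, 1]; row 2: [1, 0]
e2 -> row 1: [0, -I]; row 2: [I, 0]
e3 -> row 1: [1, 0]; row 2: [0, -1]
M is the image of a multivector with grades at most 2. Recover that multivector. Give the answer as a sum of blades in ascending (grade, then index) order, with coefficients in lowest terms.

Method: 1, rho(e1), rho(e2), rho(e3) form a trace-orthogonal basis of the 2x2 complex matrices (tr(X Y) = 2 if X = Y, else 0), so M = m0*1 + m1*rho(e1) + m2*rho(e2) + m3*rho(e3) with m0 = tr(M)/2 = -1/3, m1 = tr(M rho(e1))/2 = 7*I/5, m2 = tr(M rho(e2))/2 = 3/5, m3 = tr(M rho(e3))/2 = 0.
Multiplying table entries, the bivector images are rho(e12) = I*rho(e3), rho(e13) = -I*rho(e2), rho(e23) = I*rho(e1); with real blade coefficients the real parts of m0..m3 are the coefficients of 1, e1, e2, e3 and the imaginary parts give the bivectors (e23: Im m1, e13: -Im m2, e12: Im m3).
Answer: -1/3 + 3/5*e2 + 7/5*e23


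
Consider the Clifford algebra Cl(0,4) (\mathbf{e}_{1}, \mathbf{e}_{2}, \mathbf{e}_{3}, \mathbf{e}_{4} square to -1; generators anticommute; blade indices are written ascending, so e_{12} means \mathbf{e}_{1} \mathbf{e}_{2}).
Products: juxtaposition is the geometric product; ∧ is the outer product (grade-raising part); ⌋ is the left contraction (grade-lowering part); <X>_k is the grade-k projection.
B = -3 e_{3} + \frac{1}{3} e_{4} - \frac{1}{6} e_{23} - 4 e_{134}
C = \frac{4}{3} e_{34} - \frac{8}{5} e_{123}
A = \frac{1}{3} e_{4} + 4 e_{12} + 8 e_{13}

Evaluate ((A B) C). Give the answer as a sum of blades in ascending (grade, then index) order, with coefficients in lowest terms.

step 1: -\frac{1}{9} + 24 e_{1} + 32 e_{4} - \frac{4}{3} e_{12} + 2 e_{13} + e_{34} - 12 e_{123} + \frac{4}{3} e_{124} + \frac{8}{3} e_{134} - \frac{289}{18} e_{234}
step 2: \frac{268}{15} - \frac{32}{9} e_{1} + \frac{2458}{135} e_{2} + \frac{608}{15} e_{3} + \frac{1036}{45} e_{14} + \frac{192}{5} e_{23} + \frac{64}{15} e_{24} - \frac{308}{135} e_{34} + \frac{88}{45} e_{123} + \frac{72}{5} e_{124} + 32 e_{134} + \frac{2224}{45} e_{1234}
Answer: \frac{268}{15} - \frac{32}{9} e_{1} + \frac{2458}{135} e_{2} + \frac{608}{15} e_{3} + \frac{1036}{45} e_{14} + \frac{192}{5} e_{23} + \frac{64}{15} e_{24} - \frac{308}{135} e_{34} + \frac{88}{45} e_{123} + \frac{72}{5} e_{124} + 32 e_{134} + \frac{2224}{45} e_{1234}


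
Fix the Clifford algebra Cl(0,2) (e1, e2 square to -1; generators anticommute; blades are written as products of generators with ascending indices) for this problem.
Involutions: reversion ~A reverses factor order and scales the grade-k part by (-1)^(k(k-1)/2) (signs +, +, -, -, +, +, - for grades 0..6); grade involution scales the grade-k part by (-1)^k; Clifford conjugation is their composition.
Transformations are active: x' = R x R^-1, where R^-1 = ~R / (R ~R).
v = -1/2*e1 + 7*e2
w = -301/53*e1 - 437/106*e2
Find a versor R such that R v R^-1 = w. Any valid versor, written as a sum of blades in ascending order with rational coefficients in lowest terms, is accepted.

A norm check does it: q(v) = q(w) = -197/4, hence R = v + w = -655/106*e1 + 305/106*e2 realises the map — parallel part kept, (v - w)/2 negated, v carried to w.
Answer: -655/106*e1 + 305/106*e2


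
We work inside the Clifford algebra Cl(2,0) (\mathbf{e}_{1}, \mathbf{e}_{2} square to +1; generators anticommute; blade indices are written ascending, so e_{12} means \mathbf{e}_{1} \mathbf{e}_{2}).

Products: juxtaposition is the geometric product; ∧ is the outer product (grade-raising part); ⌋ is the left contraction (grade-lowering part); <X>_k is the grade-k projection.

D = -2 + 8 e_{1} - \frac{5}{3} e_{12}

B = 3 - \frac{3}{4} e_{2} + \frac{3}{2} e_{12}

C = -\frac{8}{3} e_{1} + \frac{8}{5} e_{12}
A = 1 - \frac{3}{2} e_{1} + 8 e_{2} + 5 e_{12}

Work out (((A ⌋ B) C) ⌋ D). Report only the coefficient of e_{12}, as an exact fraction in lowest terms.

step 1: -\frac{21}{2} - 12 e_{1} - 3 e_{2} + \frac{3}{2} e_{12}
step 2: \frac{148}{5} + \frac{164}{5} e_{1} - \frac{76}{5} e_{2} - \frac{124}{5} e_{12}
step 3: \frac{2428}{15} + \frac{3172}{15} e_{1} - \frac{164}{3} e_{2} - \frac{148}{3} e_{12}
Answer: -\frac{148}{3}


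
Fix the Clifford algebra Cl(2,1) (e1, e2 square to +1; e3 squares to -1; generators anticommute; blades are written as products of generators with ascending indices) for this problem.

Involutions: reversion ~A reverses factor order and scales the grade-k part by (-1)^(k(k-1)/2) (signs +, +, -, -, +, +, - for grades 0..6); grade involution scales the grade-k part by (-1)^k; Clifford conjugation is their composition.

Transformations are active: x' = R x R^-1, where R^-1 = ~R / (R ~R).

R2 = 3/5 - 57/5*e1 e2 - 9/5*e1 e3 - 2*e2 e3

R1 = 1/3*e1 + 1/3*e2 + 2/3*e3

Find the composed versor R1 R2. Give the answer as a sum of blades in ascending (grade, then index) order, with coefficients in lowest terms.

Distribute over the terms of R1 (each basis-blade product reordered to ascending indices, repeated generators contracted through their squares):
(1/3*e1) R2 = 1/5*e1 - 19/5*e2 - 3/5*e3 - 2/3*e1 e2 e3
(1/3*e2) R2 = 19/5*e1 + 1/5*e2 - 2/3*e3 + 3/5*e1 e2 e3
(2/3*e3) R2 = -6/5*e1 - 4/3*e2 + 2/5*e3 - 38/5*e1 e2 e3
Summing the partial products and collecting blades:
Answer: 14/5*e1 - 74/15*e2 - 13/15*e3 - 23/3*e1 e2 e3


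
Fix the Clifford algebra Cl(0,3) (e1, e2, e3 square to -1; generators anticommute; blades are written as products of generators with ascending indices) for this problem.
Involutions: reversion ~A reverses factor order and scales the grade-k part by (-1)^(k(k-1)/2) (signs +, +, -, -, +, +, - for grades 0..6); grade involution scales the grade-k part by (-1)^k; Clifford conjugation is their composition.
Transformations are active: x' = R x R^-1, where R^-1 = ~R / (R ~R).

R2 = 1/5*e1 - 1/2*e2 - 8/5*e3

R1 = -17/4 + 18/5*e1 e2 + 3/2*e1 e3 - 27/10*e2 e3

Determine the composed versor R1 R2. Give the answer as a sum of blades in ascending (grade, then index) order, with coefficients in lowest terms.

Distribute over the terms of R2 (each basis-blade product reordered to ascending indices, repeated generators contracted through their squares):
R1 (1/5*e1) = -17/20*e1 + 18/25*e2 + 3/10*e3 - 27/50*e1 e2 e3
R1 (-1/2*e2) = 9/5*e1 + 17/8*e2 + 27/20*e3 + 3/4*e1 e2 e3
R1 (-8/5*e3) = 12/5*e1 - 108/25*e2 + 34/5*e3 - 144/25*e1 e2 e3
Summing the partial products and collecting blades:
Answer: 67/20*e1 - 59/40*e2 + 169/20*e3 - 111/20*e1 e2 e3


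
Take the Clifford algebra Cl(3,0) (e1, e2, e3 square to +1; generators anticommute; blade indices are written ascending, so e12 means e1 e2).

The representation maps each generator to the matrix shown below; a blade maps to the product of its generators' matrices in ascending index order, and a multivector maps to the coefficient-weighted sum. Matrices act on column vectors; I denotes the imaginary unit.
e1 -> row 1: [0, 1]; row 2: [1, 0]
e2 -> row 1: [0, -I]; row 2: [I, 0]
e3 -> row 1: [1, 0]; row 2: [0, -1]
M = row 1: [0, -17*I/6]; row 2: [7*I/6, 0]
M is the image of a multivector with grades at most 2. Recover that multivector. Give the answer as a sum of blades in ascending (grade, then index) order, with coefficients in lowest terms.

Method: 1, rho(e1), rho(e2), rho(e3) form a trace-orthogonal basis of the 2x2 complex matrices (tr(X Y) = 2 if X = Y, else 0), so M = m0*1 + m1*rho(e1) + m2*rho(e2) + m3*rho(e3) with m0 = tr(M)/2 = 0, m1 = tr(M rho(e1))/2 = -5*I/6, m2 = tr(M rho(e2))/2 = 2, m3 = tr(M rho(e3))/2 = 0.
Multiplying table entries, the bivector images are rho(e12) = I*rho(e3), rho(e13) = -I*rho(e2), rho(e23) = I*rho(e1); with real blade coefficients the real parts of m0..m3 are the coefficients of 1, e1, e2, e3 and the imaginary parts give the bivectors (e23: Im m1, e13: -Im m2, e12: Im m3).
Answer: 2*e2 - 5/6*e23


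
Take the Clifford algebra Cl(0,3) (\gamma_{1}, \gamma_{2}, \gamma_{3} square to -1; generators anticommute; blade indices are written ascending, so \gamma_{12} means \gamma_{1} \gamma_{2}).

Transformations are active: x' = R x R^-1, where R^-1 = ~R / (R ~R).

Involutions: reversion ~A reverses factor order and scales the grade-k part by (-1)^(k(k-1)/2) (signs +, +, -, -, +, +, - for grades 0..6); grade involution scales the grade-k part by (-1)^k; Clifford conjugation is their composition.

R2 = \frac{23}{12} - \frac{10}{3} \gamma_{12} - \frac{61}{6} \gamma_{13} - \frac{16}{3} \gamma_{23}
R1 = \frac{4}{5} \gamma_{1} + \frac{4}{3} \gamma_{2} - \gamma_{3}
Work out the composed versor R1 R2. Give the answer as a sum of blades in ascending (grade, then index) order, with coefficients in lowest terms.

Distribute over the terms of R1 (each basis-blade product reordered to ascending indices, repeated generators contracted through their squares):
(\frac{4}{5} \gamma_{1}) R2 = \frac{23}{15} \gamma_{1} + \frac{8}{3} \gamma_{2} + \frac{122}{15} \gamma_{3} - \frac{64}{15} \gamma_{123}
(\frac{4}{3} \gamma_{2}) R2 = -\frac{40}{9} \gamma_{1} + \frac{23}{9} \gamma_{2} + \frac{64}{9} \gamma_{3} + \frac{122}{9} \gamma_{123}
(-\gamma_{3}) R2 = \frac{61}{6} \gamma_{1} + \frac{16}{3} \gamma_{2} - \frac{23}{12} \gamma_{3} + \frac{10}{3} \gamma_{123}
Summing the partial products and collecting blades:
Answer: \frac{653}{90} \gamma_{1} + \frac{95}{9} \gamma_{2} + \frac{2399}{180} \gamma_{3} + \frac{568}{45} \gamma_{123}


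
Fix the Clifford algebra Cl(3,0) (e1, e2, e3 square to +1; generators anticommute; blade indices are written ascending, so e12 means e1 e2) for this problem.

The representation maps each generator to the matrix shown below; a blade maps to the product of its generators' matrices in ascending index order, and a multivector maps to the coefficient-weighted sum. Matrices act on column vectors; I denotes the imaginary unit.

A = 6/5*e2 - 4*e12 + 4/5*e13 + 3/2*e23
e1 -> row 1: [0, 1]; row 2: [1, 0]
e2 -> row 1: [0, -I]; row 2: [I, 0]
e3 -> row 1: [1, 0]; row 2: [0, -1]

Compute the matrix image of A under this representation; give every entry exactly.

Bivector images (products of the table entries): rho(e12) = rho(e1)rho(e2) = row 1: [I, 0]; row 2: [0, -I]; rho(e13) = rho(e1)rho(e3) = row 1: [0, -1]; row 2: [1, 0]; rho(e23) = rho(e2)rho(e3) = row 1: [0, I]; row 2: [I, 0].
M = (6/5)*rho(e2) + (-4)*rho(e12) + (4/5)*rho(e13) + (3/2)*rho(e23), summed entrywise:
Answer: row 1: [-4*I, -4/5 + 3*I/10]; row 2: [4/5 + 27*I/10, 4*I]


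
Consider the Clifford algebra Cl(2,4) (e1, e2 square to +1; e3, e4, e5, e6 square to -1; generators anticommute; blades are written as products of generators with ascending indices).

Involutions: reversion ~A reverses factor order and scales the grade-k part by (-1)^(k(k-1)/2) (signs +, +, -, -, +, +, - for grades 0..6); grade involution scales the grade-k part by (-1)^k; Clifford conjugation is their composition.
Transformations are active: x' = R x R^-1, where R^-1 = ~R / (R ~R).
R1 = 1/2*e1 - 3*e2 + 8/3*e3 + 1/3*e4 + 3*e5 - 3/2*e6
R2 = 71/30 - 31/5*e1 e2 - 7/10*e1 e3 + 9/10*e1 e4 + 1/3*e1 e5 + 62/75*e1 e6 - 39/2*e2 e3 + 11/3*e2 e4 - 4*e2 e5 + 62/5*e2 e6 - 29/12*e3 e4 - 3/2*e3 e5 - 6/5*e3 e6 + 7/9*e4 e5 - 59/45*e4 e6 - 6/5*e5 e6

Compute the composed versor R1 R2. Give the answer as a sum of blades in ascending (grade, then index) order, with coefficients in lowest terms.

Distribute over the terms of R1 (each basis-blade product reordered to ascending indices, repeated generators contracted through their squares):
(1/2*e1) R2 = 71/60*e1 - 31/10*e2 - 7/20*e3 + 9/20*e4 + 1/6*e5 + 31/75*e6 - 39/4*e1 e2 e3 + 11/6*e1 e2 e4 - 2*e1 e2 e5 + 31/5*e1 e2 e6 - 29/24*e1 e3 e4 - 3/4*e1 e3 e5 - 3/5*e1 e3 e6 + 7/18*e1 e4 e5 - 59/90*e1 e4 e6 - 3/5*e1 e5 e6
(-3*e2) R2 = -93/5*e1 - 71/10*e2 + 117/2*e3 - 11*e4 + 12*e5 - 186/5*e6 - 21/10*e1 e2 e3 + 27/10*e1 e2 e4 + e1 e2 e5 + 62/25*e1 e2 e6 + 29/4*e2 e3 e4 + 9/2*e2 e3 e5 + 18/5*e2 e3 e6 - 7/3*e2 e4 e5 + 59/15*e2 e4 e6 + 18/5*e2 e5 e6
(8/3*e3) R2 = -28/15*e1 - 52*e2 + 284/45*e3 + 58/9*e4 + 4*e5 + 16/5*e6 - 248/15*e1 e2 e3 - 12/5*e1 e3 e4 - 8/9*e1 e3 e5 - 496/225*e1 e3 e6 - 88/9*e2 e3 e4 + 32/3*e2 e3 e5 - 496/15*e2 e3 e6 + 56/27*e3 e4 e5 - 472/135*e3 e4 e6 - 16/5*e3 e5 e6
(1/3*e4) R2 = 3/10*e1 + 11/9*e2 - 29/36*e3 + 71/90*e4 - 7/27*e5 + 59/135*e6 - 31/15*e1 e2 e4 - 7/30*e1 e3 e4 - 1/9*e1 e4 e5 - 62/225*e1 e4 e6 - 13/2*e2 e3 e4 + 4/3*e2 e4 e5 - 62/15*e2 e4 e6 + 1/2*e3 e4 e5 + 2/5*e3 e4 e6 - 2/5*e4 e5 e6
(3*e5) R2 = e1 - 12*e2 - 9/2*e3 + 7/3*e4 + 71/10*e5 + 18/5*e6 - 93/5*e1 e2 e5 - 21/10*e1 e3 e5 + 27/10*e1 e4 e5 - 62/25*e1 e5 e6 - 117/2*e2 e3 e5 + 11*e2 e4 e5 - 186/5*e2 e5 e6 - 29/4*e3 e4 e5 + 18/5*e3 e5 e6 + 59/15*e4 e5 e6
(-3/2*e6) R2 = -31/25*e1 - 93/5*e2 + 9/5*e3 + 59/30*e4 + 9/5*e5 - 71/20*e6 + 93/10*e1 e2 e6 + 21/20*e1 e3 e6 - 27/20*e1 e4 e6 - 1/2*e1 e5 e6 + 117/4*e2 e3 e6 - 11/2*e2 e4 e6 + 6*e2 e5 e6 + 29/8*e3 e4 e6 + 9/4*e3 e5 e6 - 7/6*e4 e5 e6
Summing the partial products and collecting blades:
Answer: -5767/300*e1 - 4121/45*e2 + 2743/45*e3 + 59/60*e4 + 3349/135*e5 - 89369/2700*e6 - 1703/60*e1 e2 e3 + 37/15*e1 e2 e4 - 98/5*e1 e2 e5 + 899/50*e1 e2 e6 - 461/120*e1 e3 e4 - 673/180*e1 e3 e5 - 1579/900*e1 e3 e6 + 134/45*e1 e4 e5 - 2053/900*e1 e4 e6 - 179/50*e1 e5 e6 - 325/36*e2 e3 e4 - 130/3*e2 e3 e5 - 13/60*e2 e3 e6 + 10*e2 e4 e5 - 57/10*e2 e4 e6 - 138/5*e2 e5 e6 - 505/108*e3 e4 e5 + 571/1080*e3 e4 e6 + 53/20*e3 e5 e6 + 71/30*e4 e5 e6


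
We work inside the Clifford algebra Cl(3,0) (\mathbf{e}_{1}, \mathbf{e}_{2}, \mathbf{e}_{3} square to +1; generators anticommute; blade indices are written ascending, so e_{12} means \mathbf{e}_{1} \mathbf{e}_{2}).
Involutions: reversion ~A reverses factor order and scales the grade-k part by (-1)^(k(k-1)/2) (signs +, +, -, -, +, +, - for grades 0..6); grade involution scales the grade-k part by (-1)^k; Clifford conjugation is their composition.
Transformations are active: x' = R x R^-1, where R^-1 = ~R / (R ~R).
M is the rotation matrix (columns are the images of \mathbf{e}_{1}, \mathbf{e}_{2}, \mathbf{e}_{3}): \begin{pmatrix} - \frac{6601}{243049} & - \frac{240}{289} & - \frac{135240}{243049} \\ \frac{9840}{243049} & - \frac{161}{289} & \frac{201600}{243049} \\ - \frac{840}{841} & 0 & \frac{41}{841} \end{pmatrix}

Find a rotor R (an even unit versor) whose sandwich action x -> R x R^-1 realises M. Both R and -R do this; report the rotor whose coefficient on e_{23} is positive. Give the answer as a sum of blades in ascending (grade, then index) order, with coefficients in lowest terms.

Method: write R = a + b12*e_{12} + b13*e_{13} + b23*e_{23} with a^2 + b12^2 + b13^2 + b23^2 = 1 (so R^-1 = ~R). Expanding the columns R e_j ~R gives tr M = 4a^2 - 1 and, from the antisymmetric part, M21 - M12 = -4a*b12, M13 - M31 = 4a*b13, M32 - M23 = -4a*b23.
Here tr M = -\frac{130153}{243049}, so a^2 = (1 + tr M)/4 = \frac{28224}{243049} and a = ±\frac{168}{493}. Taking a = \frac{168}{493}: M21 - M12 = \frac{211680}{243049}, M13 - M31 = \frac{107520}{243049}, M32 - M23 = -\frac{201600}{243049}, giving b12 = -\frac{315}{493}, b13 = \frac{160}{493}, b23 = \frac{300}{493}, i.e. R = \frac{168}{493} - \frac{315}{493} e_{12} + \frac{160}{493} e_{13} + \frac{300}{493} e_{23}.
Its e_{23} coefficient is already positive.
Answer: \frac{168}{493} - \frac{315}{493} e_{12} + \frac{160}{493} e_{13} + \frac{300}{493} e_{23}. Why the constraint matters: R and -R act identically through the sandwich — M has trace -\frac{130153}{243049} either way — so only the sign condition on e_{23} picks one of the two preimages.


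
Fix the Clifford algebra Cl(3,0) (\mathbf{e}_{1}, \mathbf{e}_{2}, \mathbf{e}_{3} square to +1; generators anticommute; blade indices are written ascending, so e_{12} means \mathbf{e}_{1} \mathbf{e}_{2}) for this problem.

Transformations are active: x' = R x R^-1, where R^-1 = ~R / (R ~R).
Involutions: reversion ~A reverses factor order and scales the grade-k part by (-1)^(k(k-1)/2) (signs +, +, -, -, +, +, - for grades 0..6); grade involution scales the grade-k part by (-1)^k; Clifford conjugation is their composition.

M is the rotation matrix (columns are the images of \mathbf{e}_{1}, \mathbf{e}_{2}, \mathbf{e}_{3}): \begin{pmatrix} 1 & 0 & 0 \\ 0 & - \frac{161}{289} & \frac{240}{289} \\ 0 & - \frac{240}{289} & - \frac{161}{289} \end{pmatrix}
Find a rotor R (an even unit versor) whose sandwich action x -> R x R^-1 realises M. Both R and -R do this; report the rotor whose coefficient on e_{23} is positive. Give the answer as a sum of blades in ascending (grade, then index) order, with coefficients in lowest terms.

Method: write R = a + b12*e_{12} + b13*e_{13} + b23*e_{23} with a^2 + b12^2 + b13^2 + b23^2 = 1 (so R^-1 = ~R). Expanding the columns R e_j ~R gives tr M = 4a^2 - 1 and, from the antisymmetric part, M21 - M12 = -4a*b12, M13 - M31 = 4a*b13, M32 - M23 = -4a*b23.
Here tr M = -\frac{33}{289}, so a^2 = (1 + tr M)/4 = \frac{64}{289} and a = ±\frac{8}{17}. Taking a = \frac{8}{17}: M21 - M12 = 0, M13 - M31 = 0, M32 - M23 = -\frac{480}{289}, giving b12 = 0, b13 = 0, b23 = \frac{15}{17}, i.e. R = \frac{8}{17} + \frac{15}{17} e_{23}.
Its e_{23} coefficient is already positive.
Answer: \frac{8}{17} + \frac{15}{17} e_{23}. Sheet selection: the two-to-one cover makes ±R indistinguishable at the matrix level (trace -\frac{33}{289}), so uniqueness comes from the required sign on e_{23}.


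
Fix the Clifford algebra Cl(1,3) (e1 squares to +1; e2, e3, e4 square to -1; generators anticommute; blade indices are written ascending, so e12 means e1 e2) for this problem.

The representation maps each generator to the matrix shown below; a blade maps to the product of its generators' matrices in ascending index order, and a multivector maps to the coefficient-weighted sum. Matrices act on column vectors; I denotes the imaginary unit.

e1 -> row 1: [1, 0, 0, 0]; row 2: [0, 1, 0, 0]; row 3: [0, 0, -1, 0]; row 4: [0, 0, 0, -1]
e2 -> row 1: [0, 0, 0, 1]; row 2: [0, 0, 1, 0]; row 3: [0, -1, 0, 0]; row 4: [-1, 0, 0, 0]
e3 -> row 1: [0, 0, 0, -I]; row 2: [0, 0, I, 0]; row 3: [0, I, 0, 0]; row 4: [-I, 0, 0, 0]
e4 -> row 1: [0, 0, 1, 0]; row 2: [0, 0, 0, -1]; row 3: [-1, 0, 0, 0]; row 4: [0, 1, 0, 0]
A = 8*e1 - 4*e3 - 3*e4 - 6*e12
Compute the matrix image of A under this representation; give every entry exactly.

Bivector images (products of the table entries): rho(e12) = rho(e1)rho(e2) = row 1: [0, 0, 0, 1]; row 2: [0, 0, 1, 0]; row 3: [0, 1, 0, 0]; row 4: [1, 0, 0, 0].
M = (8)*rho(e1) + (-4)*rho(e3) + (-3)*rho(e4) + (-6)*rho(e12), summed entrywise:
Answer: row 1: [8, 0, -3, -6 + 4*I]; row 2: [0, 8, -6 - 4*I, 3]; row 3: [3, -6 - 4*I, -8, 0]; row 4: [-6 + 4*I, -3, 0, -8]


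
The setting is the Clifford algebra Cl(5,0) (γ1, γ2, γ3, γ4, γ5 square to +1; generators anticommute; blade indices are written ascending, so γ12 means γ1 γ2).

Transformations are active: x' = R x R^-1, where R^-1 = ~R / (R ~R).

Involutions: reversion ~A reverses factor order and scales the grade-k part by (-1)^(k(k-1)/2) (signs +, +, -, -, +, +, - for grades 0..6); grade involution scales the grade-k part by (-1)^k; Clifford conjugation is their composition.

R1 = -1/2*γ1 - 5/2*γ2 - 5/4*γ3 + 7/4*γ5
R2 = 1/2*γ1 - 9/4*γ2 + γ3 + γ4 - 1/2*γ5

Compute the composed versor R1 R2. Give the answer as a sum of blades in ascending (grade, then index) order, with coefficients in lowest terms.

Distribute over the terms of R1 (each basis-blade product reordered to ascending indices, repeated generators contracted through their squares):
(-1/2*γ1) R2 = -1/4 + 9/8*γ12 - 1/2*γ13 - 1/2*γ14 + 1/4*γ15
(-5/2*γ2) R2 = 45/8 + 5/4*γ12 - 5/2*γ23 - 5/2*γ24 + 5/4*γ25
(-5/4*γ3) R2 = -5/4 + 5/8*γ13 - 45/16*γ23 - 5/4*γ34 + 5/8*γ35
(7/4*γ5) R2 = -7/8 - 7/8*γ15 + 63/16*γ25 - 7/4*γ35 - 7/4*γ45
Summing the partial products and collecting blades:
Answer: 13/4 + 19/8*γ12 + 1/8*γ13 - 1/2*γ14 - 5/8*γ15 - 85/16*γ23 - 5/2*γ24 + 83/16*γ25 - 5/4*γ34 - 9/8*γ35 - 7/4*γ45
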